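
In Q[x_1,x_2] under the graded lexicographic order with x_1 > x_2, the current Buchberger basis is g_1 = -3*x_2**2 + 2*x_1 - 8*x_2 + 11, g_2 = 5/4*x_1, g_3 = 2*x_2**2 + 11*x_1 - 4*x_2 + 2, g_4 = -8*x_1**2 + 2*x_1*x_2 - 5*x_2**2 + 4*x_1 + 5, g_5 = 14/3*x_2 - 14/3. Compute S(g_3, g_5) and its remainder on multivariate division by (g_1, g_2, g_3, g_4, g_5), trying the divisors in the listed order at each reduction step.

S(g_3, g_5) = 11/2*x_1 - x_2 + 1; remainder on division = 0.

lcm(LM(g_3), LM(g_5)) = x_2**2.
S = (lcm/LT(g_3))·g_3 − (lcm/LT(g_5))·g_5 = 11/2*x_1 - x_2 + 1.
Reduce S modulo (g_1, g_2, g_3, g_4, g_5) in that order:
  leading term x_1: subtract (22/5)·g_2 from 11/2*x_1 - x_2 + 1 → -x_2 + 1
  leading term x_2: subtract (-3/14)·g_5 from -x_2 + 1 → 0
The remainder is 0, so this S-polynomial contributes no new basis element.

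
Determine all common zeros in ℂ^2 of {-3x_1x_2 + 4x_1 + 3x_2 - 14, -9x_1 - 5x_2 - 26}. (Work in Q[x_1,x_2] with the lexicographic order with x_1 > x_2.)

Compute a lex Gröbner basis by Buchberger's algorithm.
f_1 = -3x_1x_2 + 4x_1 + 3x_2 - 14, LT = x_1x_2.
f_2 = -9x_1 - 5x_2 - 26, LT = x_1.

S(f_1,f_2): lcm = x_1x_2. S = -4/3x_1 - 5/9x_2^2 - 35/9x_2 + 14/3.
  leading term x_1: subtract (4/27)·f_2 from -4/3x_1 - 5/9x_2^2 - 35/9x_2 + 14/3 → -5/9x_2^2 - 85/27x_2 + 230/27
  leading term x_2^2: no divisor's leading term divides it; move -5/9x_2^2 to the remainder.
  leading term x_2: no divisor's leading term divides it; move -85/27x_2 to the remainder.
  leading term 1: no divisor's leading term divides it; move 230/27 to the remainder.
  remainder -5/9x_2^2 - 85/27x_2 + 230/27 ≠ 0; add h_3 = -5/9x_2^2 - 85/27x_2 + 230/27 to the basis.

S(f_1,h_3): lcm = x_1x_2^2. S = -7x_1x_2 + 46/3x_1 - x_2^2 + 14/3x_2.
  leading term x_1x_2: subtract (7/3)·f_1 from -7x_1x_2 + 46/3x_1 - x_2^2 + 14/3x_2 → 6x_1 - x_2^2 - 7/3x_2 + 98/3
  leading term x_1: subtract (-2/3)·f_2 from 6x_1 - x_2^2 - 7/3x_2 + 98/3 → -x_2^2 - 17/3x_2 + 46/3
  leading term x_2^2: subtract (9/5)·h_3 from -x_2^2 - 17/3x_2 + 46/3 → 0
  remainder 0.

S(f_2,h_3): leading monomials are coprime, so the S-polynomial reduces to 0 (Buchberger's first criterion).
Every S-polynomial of the final basis reduces to 0, so we have a Gröbner basis.
Inter-reduce: drop elements whose leading term is divisible by another's, tail-reduce, and make monic.
Reduced Gröbner basis: {x_1 + 5/9x_2 + 26/9, x_2^2 + 17/3x_2 - 46/3}.

Since the basis is lex-ordered, x_2^2 + 17/3x_2 - 46/3 is univariate in x_2. Its roots are {-23/3, 2}. Back-substituting each root into the other basis elements fixes the other coordinates.
  x_2 = -23/3: the earlier basis element becomes x_1 - 37/27 = 0, giving x_1 = 37/27 — point (37/27, -23/3).
  x_2 = 2: the earlier basis element becomes x_1 + 4 = 0, giving x_1 = -4 — point (-4, 2).
This is the nonlinear analogue of row-reducing a linear system.

{(37/27, -23/3), (-4, 2)}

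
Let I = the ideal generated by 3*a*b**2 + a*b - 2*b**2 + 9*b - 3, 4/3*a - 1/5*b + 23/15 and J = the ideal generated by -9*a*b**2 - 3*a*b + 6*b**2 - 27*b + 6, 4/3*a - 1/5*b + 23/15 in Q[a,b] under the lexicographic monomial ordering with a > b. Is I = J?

No, the ideals differ.

For a fixed monomial order, each ideal has a unique reduced Gröbner basis; comparing bases decides equality.
Buchberger on the first generating set:
f_1 = 3*a*b**2 + a*b - 2*b**2 + 9*b - 3, LT = a*b**2.
f_2 = 4/3*a - 1/5*b + 23/15, LT = a.

S(f_1,f_2): lcm = a*b**2. S = 1/3*a*b + 3/20*b**3 - 109/60*b**2 + 3*b - 1.
  leading term a*b: subtract (1/4*b)·f_2 from 1/3*a*b + 3/20*b**3 - 109/60*b**2 + 3*b - 1 → 3/20*b**3 - 53/30*b**2 + 157/60*b - 1
  leading term b**3: no divisor's leading term divides it; move 3/20*b**3 to the remainder.
  leading term b**2: no divisor's leading term divides it; move -53/30*b**2 to the remainder.
  leading term b: no divisor's leading term divides it; move 157/60*b to the remainder.
  leading term 1: no divisor's leading term divides it; move -1 to the remainder.
  remainder 3/20*b**3 - 53/30*b**2 + 157/60*b - 1 ≠ 0; add g_3 = 3/20*b**3 - 53/30*b**2 + 157/60*b - 1 to the basis.

S(f_1,g_3): lcm = a*b**3. S = 109/9*a*b**2 - 157/9*a*b + 20/3*a - 2/3*b**3 + 3*b**2 - b.
  leading term a*b**2: subtract (109/27)·f_1 from 109/9*a*b**2 - 157/9*a*b + 20/3*a - 2/3*b**3 + 3*b**2 - b → -580/27*a*b + 20/3*a - 2/3*b**3 + 299/27*b**2 - 112/3*b + 109/9
  leading term a*b: subtract (-145/9*b)·f_2 from -580/27*a*b + 20/3*a - 2/3*b**3 + 299/27*b**2 - 112/3*b + 109/9 → 20/3*a - 2/3*b**3 + 212/27*b**2 - 341/27*b + 109/9
  leading term a: subtract (5)·f_2 from 20/3*a - 2/3*b**3 + 212/27*b**2 - 341/27*b + 109/9 → -2/3*b**3 + 212/27*b**2 - 314/27*b + 40/9
  leading term b**3: subtract (-40/9)·g_3 from -2/3*b**3 + 212/27*b**2 - 314/27*b + 40/9 → 0
  remainder 0.

S(f_2,g_3): leading monomials are coprime, so the S-polynomial reduces to 0 (Buchberger's first criterion).
Every S-polynomial of the final basis reduces to 0, so we have a Gröbner basis.
Inter-reduce: drop elements whose leading term is divisible by another's, tail-reduce, and make monic.
Reduced Gröbner basis: {a - 3/20*b + 23/20, b**3 - 106/9*b**2 + 157/9*b - 20/3}.

Buchberger on the second generating set:
h_1 = -9*a*b**2 - 3*a*b + 6*b**2 - 27*b + 6, LT = a*b**2.
h_2 = 4/3*a - 1/5*b + 23/15, LT = a.

S(h_1,h_2): lcm = a*b**2. S = 1/3*a*b + 3/20*b**3 - 109/60*b**2 + 3*b - 2/3.
  leading term a*b: subtract (1/4*b)·h_2 from 1/3*a*b + 3/20*b**3 - 109/60*b**2 + 3*b - 2/3 → 3/20*b**3 - 53/30*b**2 + 157/60*b - 2/3
  leading term b**3: no divisor's leading term divides it; move 3/20*b**3 to the remainder.
  leading term b**2: no divisor's leading term divides it; move -53/30*b**2 to the remainder.
  leading term b: no divisor's leading term divides it; move 157/60*b to the remainder.
  leading term 1: no divisor's leading term divides it; move -2/3 to the remainder.
  remainder 3/20*b**3 - 53/30*b**2 + 157/60*b - 2/3 ≠ 0; add k_3 = 3/20*b**3 - 53/30*b**2 + 157/60*b - 2/3 to the basis.

S(h_1,k_3): lcm = a*b**3. S = 109/9*a*b**2 - 157/9*a*b + 40/9*a - 2/3*b**3 + 3*b**2 - 2/3*b.
  leading term a*b**2: subtract (-109/81)·h_1 from 109/9*a*b**2 - 157/9*a*b + 40/9*a - 2/3*b**3 + 3*b**2 - 2/3*b → -580/27*a*b + 40/9*a - 2/3*b**3 + 299/27*b**2 - 37*b + 218/27
  leading term a*b: subtract (-145/9*b)·h_2 from -580/27*a*b + 40/9*a - 2/3*b**3 + 299/27*b**2 - 37*b + 218/27 → 40/9*a - 2/3*b**3 + 212/27*b**2 - 332/27*b + 218/27
  leading term a: subtract (10/3)·h_2 from 40/9*a - 2/3*b**3 + 212/27*b**2 - 332/27*b + 218/27 → -2/3*b**3 + 212/27*b**2 - 314/27*b + 80/27
  leading term b**3: subtract (-40/9)·k_3 from -2/3*b**3 + 212/27*b**2 - 314/27*b + 80/27 → 0
  remainder 0.

S(h_2,k_3): leading monomials are coprime, so the S-polynomial reduces to 0 (Buchberger's first criterion).
Every S-polynomial of the final basis reduces to 0, so we have a Gröbner basis.
Inter-reduce: drop elements whose leading term is divisible by another's, tail-reduce, and make monic.
Reduced Gröbner basis: {a - 3/20*b + 23/20, b**3 - 106/9*b**2 + 157/9*b - 40/9}.

Since the reduced bases disagree, the two ideals are not the same.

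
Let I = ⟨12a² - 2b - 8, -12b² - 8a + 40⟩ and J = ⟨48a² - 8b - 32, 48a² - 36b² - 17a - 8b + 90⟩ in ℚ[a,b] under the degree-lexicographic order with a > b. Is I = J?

No, the ideals differ.

Two ideals are equal iff their reduced Gröbner bases coincide (the reduced basis is unique for a fixed ordering).
Buchberger on the first generating set:
f_1 = 12a² - 2b - 8, LT = a².
f_2 = -12b² - 8a + 40, LT = b².

The S-polynomials (S(f_1,f_2)) all reduce to 0 modulo the current basis, so we have a Gröbner basis.
Inter-reduce: drop elements whose leading term is divisible by another's, tail-reduce, and make monic.
Reduced Gröbner basis: {a² - ⅙b - ⅔, b² + ⅔a - 10/3}.

Buchberger on the second generating set:
h_1 = 48a² - 8b - 32, LT = a².
h_2 = 48a² - 36b² - 17a - 8b + 90, LT = a².

S(h_1,h_2): lcm = a². S = ¾b² + 17/48a - 61/24.
  reduce S modulo (h_1, h_2):
  remainder ¾b² + 17/48a - 61/24 ≠ 0; add k_3 = ¾b² + 17/48a - 61/24 to the basis.

The other S-polynomials (S(h_1,k_3), S(h_2,k_3)) all reduce to 0 modulo the current basis, so we have a Gröbner basis.
Inter-reduce: drop elements whose leading term is divisible by another's, tail-reduce, and make monic.
Reduced Gröbner basis: {a² - ⅙b - ⅔, b² + 17/36a - 61/18}.

The bases are distinct; the ideals are different.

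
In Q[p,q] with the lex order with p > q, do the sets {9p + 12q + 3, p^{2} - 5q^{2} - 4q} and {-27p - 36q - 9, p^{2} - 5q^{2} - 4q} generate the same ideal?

Yes, the ideals are equal.

Two ideals are equal iff their reduced Gröbner bases coincide (the reduced basis is unique for a fixed ordering).
Buchberger on the first generating set:
f_1 = 9p + 12q + 3, LT = p.
f_2 = p^{2} - 5q^{2} - 4q, LT = p^{2}.

S(f_1,f_2): lcm = p^{2}. S = \tfrac{4}{3}pq + \tfrac{1}{3}p + 5q^{2} + 4q.
  leading term pq: subtract (\tfrac{4}{27}q)·f_1 from \tfrac{4}{3}pq + \tfrac{1}{3}p + 5q^{2} + 4q → \tfrac{1}{3}p + \tfrac{29}{9}q^{2} + \tfrac{32}{9}q
  leading term p: subtract (\tfrac{1}{27})·f_1 from \tfrac{1}{3}p + \tfrac{29}{9}q^{2} + \tfrac{32}{9}q → \tfrac{29}{9}q^{2} + \tfrac{28}{9}q - \tfrac{1}{9}
  leading term q^{2}: no divisor's leading term divides it; move \tfrac{29}{9}q^{2} to the remainder.
  leading term q: no divisor's leading term divides it; move \tfrac{28}{9}q to the remainder.
  leading term 1: no divisor's leading term divides it; move -\tfrac{1}{9} to the remainder.
  remainder \tfrac{29}{9}q^{2} + \tfrac{28}{9}q - \tfrac{1}{9} ≠ 0; add g_3 = \tfrac{29}{9}q^{2} + \tfrac{28}{9}q - \tfrac{1}{9} to the basis.

The other S-polynomials (S(f_1,g_3), S(f_2,g_3)) all reduce to 0 modulo the current basis, so we have a Gröbner basis.
Inter-reduce: drop elements whose leading term is divisible by another's, tail-reduce, and make monic.
Reduced Gröbner basis: {p + \tfrac{4}{3}q + \tfrac{1}{3}, q^{2} + \tfrac{28}{29}q - \tfrac{1}{29}}.

Buchberger on the second generating set:
h_1 = -27p - 36q - 9, LT = p.
h_2 = p^{2} - 5q^{2} - 4q, LT = p^{2}.

S(h_1,h_2): lcm = p^{2}. S = \tfrac{4}{3}pq + \tfrac{1}{3}p + 5q^{2} + 4q.
  leading term pq: subtract (-\tfrac{4}{81}q)·h_1 from \tfrac{4}{3}pq + \tfrac{1}{3}p + 5q^{2} + 4q → \tfrac{1}{3}p + \tfrac{29}{9}q^{2} + \tfrac{32}{9}q
  leading term p: subtract (-\tfrac{1}{81})·h_1 from \tfrac{1}{3}p + \tfrac{29}{9}q^{2} + \tfrac{32}{9}q → \tfrac{29}{9}q^{2} + \tfrac{28}{9}q - \tfrac{1}{9}
  leading term q^{2}: no divisor's leading term divides it; move \tfrac{29}{9}q^{2} to the remainder.
  leading term q: no divisor's leading term divides it; move \tfrac{28}{9}q to the remainder.
  leading term 1: no divisor's leading term divides it; move -\tfrac{1}{9} to the remainder.
  remainder \tfrac{29}{9}q^{2} + \tfrac{28}{9}q - \tfrac{1}{9} ≠ 0; add k_3 = \tfrac{29}{9}q^{2} + \tfrac{28}{9}q - \tfrac{1}{9} to the basis.

The other S-polynomials (S(h_1,k_3), S(h_2,k_3)) all reduce to 0 modulo the current basis, so we have a Gröbner basis.
Inter-reduce: drop elements whose leading term is divisible by another's, tail-reduce, and make monic.
Reduced Gröbner basis: {p + \tfrac{4}{3}q + \tfrac{1}{3}, q^{2} + \tfrac{28}{29}q - \tfrac{1}{29}}.

The two bases agree; hence the ideals are identical.
The same test decides containment: I ⊆ J iff every generator of I reduces to 0 modulo a Gröbner basis of J.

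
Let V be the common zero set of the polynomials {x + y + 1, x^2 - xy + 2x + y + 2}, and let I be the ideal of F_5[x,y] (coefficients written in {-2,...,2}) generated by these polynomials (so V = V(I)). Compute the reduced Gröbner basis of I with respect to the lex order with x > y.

f_1 = x + y + 1, LT = x.
f_2 = x^2 - xy + 2x + y + 2, LT = x^2.

S(f_1,f_2): lcm = x^2. S = 2xy - x - y - 2.
  reduce S modulo (f_1, f_2):
  remainder -2y^2 - 2y - 1 ≠ 0; add g_3 = -2y^2 - 2y - 1 to the basis.

The other S-polynomials (S(f_1,g_3), S(f_2,g_3)) all reduce to 0 modulo the current basis, so we have a Gröbner basis.
Inter-reduce: drop elements whose leading term is divisible by another's, tail-reduce, and make monic.

G = {x + y + 1, y^2 + y - 2}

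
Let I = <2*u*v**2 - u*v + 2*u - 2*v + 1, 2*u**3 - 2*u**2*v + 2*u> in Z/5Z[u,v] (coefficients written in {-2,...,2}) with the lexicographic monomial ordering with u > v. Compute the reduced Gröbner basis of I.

G = {u + v**2 + v - 2, v**3 + v}

f_1 = 2*u*v**2 - u*v + 2*u - 2*v + 1, LT = u*v**2.
f_2 = 2*u**3 - 2*u**2*v + 2*u, LT = u**3.

S(f_1,f_2): lcm = u**3*v**2. S = 2*u**3*v + u**3 + u**2*v**3 - u**2*v - 2*u**2 - u*v**2.
  leading term u**3*v: subtract (v)·f_2 from 2*u**3*v + u**3 + u**2*v**3 - u**2*v - 2*u**2 - u*v**2 → u**3 + u**2*v**3 + 2*u**2*v**2 - u**2*v - 2*u**2 - u*v**2 - 2*u*v
  leading term u**3: subtract (-2)·f_2 from u**3 + u**2*v**3 + 2*u**2*v**2 - u**2*v - 2*u**2 - u*v**2 - 2*u*v → u**2*v**3 + 2*u**2*v**2 - 2*u**2 - u*v**2 - 2*u*v - u
  leading term u**2*v**3: subtract (-2*u*v)·f_1 from u**2*v**3 + 2*u**2*v**2 - 2*u**2 - u*v**2 - 2*u*v - u → -u**2*v - 2*u**2 - u
  leading term u**2*v: no divisor's leading term divides it; move -u**2*v to the remainder.
  leading term u**2: no divisor's leading term divides it; move -2*u**2 to the remainder.
  leading term u: no divisor's leading term divides it; move -u to the remainder.
  remainder -u**2*v - 2*u**2 - u ≠ 0; add g_3 = -u**2*v - 2*u**2 - u to the basis.

S(f_1,g_3): lcm = u**2*v**2. S = u**2 - 2*u*v - 2*u.
  leading term u**2: no divisor's leading term divides it; move u**2 to the remainder.
  leading term u*v: no divisor's leading term divides it; move -2*u*v to the remainder.
  leading term u: no divisor's leading term divides it; move -2*u to the remainder.
  remainder u**2 - 2*u*v - 2*u ≠ 0; add g_4 = u**2 - 2*u*v - 2*u to the basis.

S(f_1,g_4): lcm = u**2*v**2. S = 2*u**2*v + u**2 + 2*u*v**3 + 2*u*v**2 - u*v - 2*u.
  leading term u**2*v: subtract (-2)·g_3 from 2*u**2*v + u**2 + 2*u*v**3 + 2*u*v**2 - u*v - 2*u → 2*u**2 + 2*u*v**3 + 2*u*v**2 - u*v + u
  leading term u**2: subtract (2)·g_4 from 2*u**2 + 2*u*v**3 + 2*u*v**2 - u*v + u → 2*u*v**3 + 2*u*v**2 - 2*u*v
  leading term u*v**3: subtract (v)·f_1 from 2*u*v**3 + 2*u*v**2 - 2*u*v → -2*u*v**2 + u*v + 2*v**2 - v
  leading term u*v**2: subtract (-1)·f_1 from -2*u*v**2 + u*v + 2*v**2 - v → 2*u + 2*v**2 + 2*v + 1
  leading term u: no divisor's leading term divides it; move 2*u to the remainder.
  leading term v**2: no divisor's leading term divides it; move 2*v**2 to the remainder.
  leading term v: no divisor's leading term divides it; move 2*v to the remainder.
  leading term 1: no divisor's leading term divides it; move 1 to the remainder.
  remainder 2*u + 2*v**2 + 2*v + 1 ≠ 0; add g_5 = 2*u + 2*v**2 + 2*v + 1 to the basis.

S(g_3,g_4): lcm = u**2*v. S = 2*u**2 + 2*u*v**2 + 2*u*v + u.
  leading term u**2: subtract (2)·g_4 from 2*u**2 + 2*u*v**2 + 2*u*v + u → 2*u*v**2 + u*v
  leading term u*v**2: subtract (1)·f_1 from 2*u*v**2 + u*v → 2*u*v - 2*u + 2*v - 1
  leading term u*v: subtract (v)·g_5 from 2*u*v - 2*u + 2*v - 1 → -2*u - 2*v**3 - 2*v**2 + v - 1
  leading term u: subtract (-1)·g_5 from -2*u - 2*v**3 - 2*v**2 + v - 1 → -2*v**3 - 2*v
  leading term v**3: no divisor's leading term divides it; move -2*v**3 to the remainder.
  leading term v: no divisor's leading term divides it; move -2*v to the remainder.
  remainder -2*v**3 - 2*v ≠ 0; add g_6 = -2*v**3 - 2*v to the basis.

The other S-polynomials (S(f_2,g_3), S(f_2,g_4), S(f_1,g_5), S(f_2,g_5), S(g_3,g_5), S(g_4,g_5), S(f_1,g_6), S(f_2,g_6), S(g_3,g_6), S(g_4,g_6), S(g_5,g_6)) all reduce to 0 modulo the current basis, so we have a Gröbner basis.
Inter-reduce: drop elements whose leading term is divisible by another's, tail-reduce, and make monic.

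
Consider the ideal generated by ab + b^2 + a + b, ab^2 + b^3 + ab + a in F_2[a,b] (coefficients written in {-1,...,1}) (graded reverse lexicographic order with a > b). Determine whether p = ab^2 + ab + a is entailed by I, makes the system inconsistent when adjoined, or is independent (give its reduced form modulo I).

ab^2 + ab + a is independent of I; its normal form modulo I is b.

First compute the reduced Gröbner basis of I by Buchberger's algorithm.
f_1 = ab + b^2 + a + b, LT = ab.
f_2 = ab^2 + b^3 + ab + a, LT = ab^2.

S(f_1,f_2): lcm = ab^2. S = b^2 + a.
  reduce S modulo (f_1, f_2):
  remainder b^2 + a ≠ 0; add h_3 = b^2 + a to the basis.

S(f_1,h_3): lcm = ab^2. S = b^3 + a^2 + ab + b^2.
  reduce S modulo (f_1, f_2, h_3):
  remainder a^2 + a ≠ 0; add h_4 = a^2 + a to the basis.

The other S-polynomials (S(f_2,h_3), S(f_1,h_4), S(f_2,h_4), S(h_3,h_4)) all reduce to 0 modulo the current basis, so we have a Gröbner basis.
Inter-reduce: drop elements whose leading term is divisible by another's, tail-reduce, and make monic.
Reduced Gröbner basis: {a^2 + a, ab + b, b^2 + a}.
Label its elements g_1 = a^2 + a, g_2 = ab + b, g_3 = b^2 + a.

Reduce p = ab^2 + ab + a modulo G:
  leading term ab^2: subtract (b)·g_2 from ab^2 + ab + a → ab + b^2 + a
  leading term ab: subtract (1)·g_2 from ab + b^2 + a → b^2 + a + b
  leading term b^2: subtract (1)·g_3 from b^2 + a + b → b
  leading term b: no divisor's leading term divides it; move b to the remainder.
  normal form = b.
The normal form is nonzero, so p ∉ I. Since p minus its normal form lies in I, I + (p) = I + (r) where r = b; decide whether this ideal is the whole ring.
Run Buchberger on G together with r (pairs among the g_i already reduce to 0 since G is a Gröbner basis):
g_1 = a^2 + a, LT = a^2.
g_2 = ab + b, LT = ab.
g_3 = b^2 + a, LT = b^2.
r = b, LT = b.

S(g_3,r): lcm = b^2. S = a.
  reduce S modulo (g_1, g_2, g_3, r):
  remainder a ≠ 0; add m_5 = a to the basis.

The other S-polynomials (S(g_1,g_2), S(g_1,g_3), S(g_1,r), S(g_2,g_3), S(g_2,r), S(g_1,m_5), S(g_2,m_5), S(g_3,m_5), S(r,m_5)) all reduce to 0 modulo the current basis, so we have a Gröbner basis.
Inter-reduce: drop elements whose leading term is divisible by another's, tail-reduce, and make monic.
Reduced Gröbner basis: {a, b}.
The reduced Gröbner basis of I + (p) is {a, b} ≠ {1}, a proper ideal, so the enlarged system stays consistent: p is independent of I, with normal form b.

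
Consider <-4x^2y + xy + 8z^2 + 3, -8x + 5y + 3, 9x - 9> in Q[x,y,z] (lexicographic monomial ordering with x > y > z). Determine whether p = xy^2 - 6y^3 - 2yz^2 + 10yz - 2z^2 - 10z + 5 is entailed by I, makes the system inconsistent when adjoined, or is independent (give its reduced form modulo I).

xy^2 - 6y^3 - 2yz^2 + 10yz - 2z^2 - 10z + 5 lies in I (it reduces to 0).

First compute the reduced Gröbner basis of I by Buchberger's algorithm.
f_1 = -4x^2y + xy + 8z^2 + 3, LT = x^2y.
f_2 = -8x + 5y + 3, LT = x.
f_3 = 9x - 9, LT = x.

S(f_1,f_2): lcm = x^2y. S = 5/8xy^2 + 1/8xy - 2z^2 - 3/4.
  leading term xy^2: subtract (-5/64y^2)·f_2 from 5/8xy^2 + 1/8xy - 2z^2 - 3/4 → 1/8xy + 25/64y^3 + 15/64y^2 - 2z^2 - 3/4
  leading term xy: subtract (-1/64y)·f_2 from 1/8xy + 25/64y^3 + 15/64y^2 - 2z^2 - 3/4 → 25/64y^3 + 5/16y^2 + 3/64y - 2z^2 - 3/4
  leading term y^3: no divisor's leading term divides it; move 25/64y^3 to the remainder.
  leading term y^2: no divisor's leading term divides it; move 5/16y^2 to the remainder.
  leading term y: no divisor's leading term divides it; move 3/64y to the remainder.
  leading term z^2: no divisor's leading term divides it; move -2z^2 to the remainder.
  leading term 1: no divisor's leading term divides it; move -3/4 to the remainder.
  remainder 25/64y^3 + 5/16y^2 + 3/64y - 2z^2 - 3/4 ≠ 0; add h_4 = 25/64y^3 + 5/16y^2 + 3/64y - 2z^2 - 3/4 to the basis.

S(f_1,f_3): lcm = x^2y. S = 3/4xy - 2z^2 - 3/4.
  leading term xy: subtract (-3/32y)·f_2 from 3/4xy - 2z^2 - 3/4 → 15/32y^2 + 9/32y - 2z^2 - 3/4
  leading term y^2: no divisor's leading term divides it; move 15/32y^2 to the remainder.
  leading term y: no divisor's leading term divides it; move 9/32y to the remainder.
  leading term z^2: no divisor's leading term divides it; move -2z^2 to the remainder.
  leading term 1: no divisor's leading term divides it; move -3/4 to the remainder.
  remainder 15/32y^2 + 9/32y - 2z^2 - 3/4 ≠ 0; add h_5 = 15/32y^2 + 9/32y - 2z^2 - 3/4 to the basis.

S(f_2,f_3): lcm = x. S = -5/8y + 5/8.
  leading term y: no divisor's leading term divides it; move -5/8y to the remainder.
  leading term 1: no divisor's leading term divides it; move 5/8 to the remainder.
  remainder -5/8y + 5/8 ≠ 0; add h_6 = -5/8y + 5/8 to the basis.

S(f_1,h_5): lcm = x^2y^2. S = -3/5x^2y + 64/15x^2z^2 + 8/5x^2 - 1/4xy^2 - 2yz^2 - 3/4y.
  leading term x^2y: subtract (3/20)·f_1 from -3/5x^2y + 64/15x^2z^2 + 8/5x^2 - 1/4xy^2 - 2yz^2 - 3/4y → 64/15x^2z^2 + 8/5x^2 - 1/4xy^2 - 3/20xy - 2yz^2 - 3/4y - 6/5z^2 - 9/20
  leading term x^2z^2: subtract (-8/15xz^2)·f_2 from 64/15x^2z^2 + 8/5x^2 - 1/4xy^2 - 3/20xy - 2yz^2 - 3/4y - 6/5z^2 - 9/20 → 8/5x^2 - 1/4xy^2 + 8/3xyz^2 - 3/20xy + 8/5xz^2 - 2yz^2 - 3/4y - 6/5z^2 - 9/20
  leading term x^2: subtract (-1/5x)·f_2 from 8/5x^2 - 1/4xy^2 + 8/3xyz^2 - 3/20xy + 8/5xz^2 - 2yz^2 - 3/4y - 6/5z^2 - 9/20 → -1/4xy^2 + 8/3xyz^2 + 17/20xy + 8/5xz^2 + 3/5x - 2yz^2 - 3/4y - 6/5z^2 - 9/20
  leading term xy^2: subtract (1/32y^2)·f_2 from -1/4xy^2 + 8/3xyz^2 + 17/20xy + 8/5xz^2 + 3/5x - 2yz^2 - 3/4y - 6/5z^2 - 9/20 → 8/3xyz^2 + 17/20xy + 8/5xz^2 + 3/5x - 5/32y^3 - 3/32y^2 - 2yz^2 - 3/4y - 6/5z^2 - 9/20
  leading term xyz^2: subtract (-1/3yz^2)·f_2 from 8/3xyz^2 + 17/20xy + 8/5xz^2 + 3/5x - 5/32y^3 - 3/32y^2 - 2yz^2 - 3/4y - 6/5z^2 - 9/20 → 17/20xy + 8/5xz^2 + 3/5x - 5/32y^3 + 5/3y^2z^2 - 3/32y^2 - yz^2 - 3/4y - 6/5z^2 - 9/20
  leading term xy: subtract (-17/160y)·f_2 from 17/20xy + 8/5xz^2 + 3/5x - 5/32y^3 + 5/3y^2z^2 - 3/32y^2 - yz^2 - 3/4y - 6/5z^2 - 9/20 → 8/5xz^2 + 3/5x - 5/32y^3 + 5/3y^2z^2 + 7/16y^2 - yz^2 - 69/160y - 6/5z^2 - 9/20
  leading term xz^2: subtract (-1/5z^2)·f_2 from 8/5xz^2 + 3/5x - 5/32y^3 + 5/3y^2z^2 + 7/16y^2 - yz^2 - 69/160y - 6/5z^2 - 9/20 → 3/5x - 5/32y^3 + 5/3y^2z^2 + 7/16y^2 - 69/160y - 3/5z^2 - 9/20
  leading term x: subtract (-3/40)·f_2 from 3/5x - 5/32y^3 + 5/3y^2z^2 + 7/16y^2 - 69/160y - 3/5z^2 - 9/20 → -5/32y^3 + 5/3y^2z^2 + 7/16y^2 - 9/160y - 3/5z^2 - 9/40
  leading term y^3: subtract (-2/5)·h_4 from -5/32y^3 + 5/3y^2z^2 + 7/16y^2 - 9/160y - 3/5z^2 - 9/40 → 5/3y^2z^2 + 9/16y^2 - 3/80y - 7/5z^2 - 21/40
  leading term y^2z^2: subtract (32/9z^2)·h_5 from 5/3y^2z^2 + 9/16y^2 - 3/80y - 7/5z^2 - 21/40 → 9/16y^2 - yz^2 - 3/80y + 64/9z^4 + 19/15z^2 - 21/40
  leading term y^2: subtract (6/5)·h_5 from 9/16y^2 - yz^2 - 3/80y + 64/9z^4 + 19/15z^2 - 21/40 → -yz^2 - 3/8y + 64/9z^4 + 11/3z^2 + 3/8
  leading term yz^2: subtract (8/5z^2)·h_6 from -yz^2 - 3/8y + 64/9z^4 + 11/3z^2 + 3/8 → -3/8y + 64/9z^4 + 8/3z^2 + 3/8
  leading term y: subtract (3/5)·h_6 from -3/8y + 64/9z^4 + 8/3z^2 + 3/8 → 64/9z^4 + 8/3z^2
  leading term z^4: no divisor's leading term divides it; move 64/9z^4 to the remainder.
  leading term z^2: no divisor's leading term divides it; move 8/3z^2 to the remainder.
  remainder 64/9z^4 + 8/3z^2 ≠ 0; add h_7 = 64/9z^4 + 8/3z^2 to the basis.

S(f_1,h_6): lcm = x^2y. S = x^2 - 1/4xy - 2z^2 - 3/4.
  leading term x^2: subtract (-1/8x)·f_2 from x^2 - 1/4xy - 2z^2 - 3/4 → 3/8xy + 3/8x - 2z^2 - 3/4
  leading term xy: subtract (-3/64y)·f_2 from 3/8xy + 3/8x - 2z^2 - 3/4 → 3/8x + 15/64y^2 + 9/64y - 2z^2 - 3/4
  leading term x: subtract (-3/64)·f_2 from 3/8x + 15/64y^2 + 9/64y - 2z^2 - 3/4 → 15/64y^2 + 3/8y - 2z^2 - 39/64
  leading term y^2: subtract (1/2)·h_5 from 15/64y^2 + 3/8y - 2z^2 - 39/64 → 15/64y - z^2 - 15/64
  leading term y: subtract (-3/8)·h_6 from 15/64y - z^2 - 15/64 → -z^2
  leading term z^2: no divisor's leading term divides it; move -z^2 to the remainder.
  remainder -z^2 ≠ 0; add h_8 = -z^2 to the basis.

The other S-polynomials (S(f_1,h_4), S(f_2,h_4), S(f_3,h_4), S(f_2,h_5), S(f_3,h_5), S(h_4,h_5), S(f_2,h_6), S(f_3,h_6), S(h_4,h_6), S(h_5,h_6), S(f_1,h_7), S(f_2,h_7), S(f_3,h_7), S(h_4,h_7), S(h_5,h_7), S(h_6,h_7), S(f_1,h_8), S(f_2,h_8), S(f_3,h_8), S(h_4,h_8), S(h_5,h_8), S(h_6,h_8), S(h_7,h_8)) all reduce to 0 modulo the current basis, so we have a Gröbner basis.
Inter-reduce: drop elements whose leading term is divisible by another's, tail-reduce, and make monic.
Reduced Gröbner basis: {x - 1, y - 1, z^2}.
Label its elements g_1 = x - 1, g_2 = y - 1, g_3 = z^2.

Reduce p = xy^2 - 6y^3 - 2yz^2 + 10yz - 2z^2 - 10z + 5 modulo G:
  leading term xy^2: subtract (y^2)·g_1 from xy^2 - 6y^3 - 2yz^2 + 10yz - 2z^2 - 10z + 5 → -6y^3 + y^2 - 2yz^2 + 10yz - 2z^2 - 10z + 5
  leading term y^3: subtract (-6y^2)·g_2 from -6y^3 + y^2 - 2yz^2 + 10yz - 2z^2 - 10z + 5 → -5y^2 - 2yz^2 + 10yz - 2z^2 - 10z + 5
  leading term y^2: subtract (-5y)·g_2 from -5y^2 - 2yz^2 + 10yz - 2z^2 - 10z + 5 → -2yz^2 + 10yz - 5y - 2z^2 - 10z + 5
  leading term yz^2: subtract (-2z^2)·g_2 from -2yz^2 + 10yz - 5y - 2z^2 - 10z + 5 → 10yz - 5y - 4z^2 - 10z + 5
  leading term yz: subtract (10z)·g_2 from 10yz - 5y - 4z^2 - 10z + 5 → -5y - 4z^2 + 5
  leading term y: subtract (-5)·g_2 from -5y - 4z^2 + 5 → -4z^2
  leading term z^2: subtract (-4)·g_3 from -4z^2 → 0
  normal form = 0.
Since the normal form is 0, p ∈ I.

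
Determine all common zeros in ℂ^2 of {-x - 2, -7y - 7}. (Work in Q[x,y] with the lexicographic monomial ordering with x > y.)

Compute a lex Gröbner basis by Buchberger's algorithm.
f_1 = -x - 2, LT = x.
f_2 = -7y - 7, LT = y.

The S-polynomials (S(f_1,f_2)) all reduce to 0 modulo the current basis, so we have a Gröbner basis.
Inter-reduce: drop elements whose leading term is divisible by another's, tail-reduce, and make monic.
Reduced Gröbner basis: {x + 2, y + 1}.

The lex basis is triangular: the last element involves only y. Solving y + 1 = 0 gives y ∈ {-1}; substituting each value into the earlier elements determines the remaining variables.
  y = -1: the earlier basis element becomes x + 2 = 0, giving x = -2 — point (-2, -1).
Each listed point satisfies every original equation (direct substitution).

{(-2, -1)}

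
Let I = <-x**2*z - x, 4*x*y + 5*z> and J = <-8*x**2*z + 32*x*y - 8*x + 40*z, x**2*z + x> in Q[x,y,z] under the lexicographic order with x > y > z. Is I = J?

Since reduced Gröbner bases are canonical representatives of ideals under a given ordering, it suffices to compute and compare them.
Buchberger on the first generating set:
f_1 = -x**2*z - x, LT = x**2*z.
f_2 = 4*x*y + 5*z, LT = x*y.

S(f_1,f_2): lcm = x**2*y*z. S = x*y - 5/4*x*z**2.
  leading term x*y: subtract (1/4)·f_2 from x*y - 5/4*x*z**2 → -5/4*x*z**2 - 5/4*z
  leading term x*z**2: no divisor's leading term divides it; move -5/4*x*z**2 to the remainder.
  leading term z: no divisor's leading term divides it; move -5/4*z to the remainder.
  remainder -5/4*x*z**2 - 5/4*z ≠ 0; add g_3 = -5/4*x*z**2 - 5/4*z to the basis.

S(f_2,g_3): lcm = x*y*z**2. S = -y*z + 5/4*z**3.
  leading term y*z: no divisor's leading term divides it; move -y*z to the remainder.
  leading term z**3: no divisor's leading term divides it; move 5/4*z**3 to the remainder.
  remainder -y*z + 5/4*z**3 ≠ 0; add g_4 = -y*z + 5/4*z**3 to the basis.

The other S-polynomials (S(f_1,g_3), S(f_1,g_4), S(f_2,g_4), S(g_3,g_4)) all reduce to 0 modulo the current basis, so we have a Gröbner basis.
Inter-reduce: drop elements whose leading term is divisible by another's, tail-reduce, and make monic.
Reduced Gröbner basis: {x**2*z + x, x*y + 5/4*z, x*z**2 + z, y*z - 5/4*z**3}.

Buchberger on the second generating set:
h_1 = -8*x**2*z + 32*x*y - 8*x + 40*z, LT = x**2*z.
h_2 = x**2*z + x, LT = x**2*z.

S(h_1,h_2): lcm = x**2*z. S = -4*x*y - 5*z.
  leading term x*y: no divisor's leading term divides it; move -4*x*y to the remainder.
  leading term z: no divisor's leading term divides it; move -5*z to the remainder.
  remainder -4*x*y - 5*z ≠ 0; add k_3 = -4*x*y - 5*z to the basis.

S(h_1,k_3): lcm = x**2*y*z. S = -4*x*y**2 + x*y - 5/4*x*z**2 - 5*y*z.
  leading term x*y**2: subtract (y)·k_3 from -4*x*y**2 + x*y - 5/4*x*z**2 - 5*y*z → x*y - 5/4*x*z**2
  leading term x*y: subtract (-1/4)·k_3 from x*y - 5/4*x*z**2 → -5/4*x*z**2 - 5/4*z
  leading term x*z**2: no divisor's leading term divides it; move -5/4*x*z**2 to the remainder.
  leading term z: no divisor's leading term divides it; move -5/4*z to the remainder.
  remainder -5/4*x*z**2 - 5/4*z ≠ 0; add k_4 = -5/4*x*z**2 - 5/4*z to the basis.

S(k_3,k_4): lcm = x*y*z**2. S = -y*z + 5/4*z**3.
  leading term y*z: no divisor's leading term divides it; move -y*z to the remainder.
  leading term z**3: no divisor's leading term divides it; move 5/4*z**3 to the remainder.
  remainder -y*z + 5/4*z**3 ≠ 0; add k_5 = -y*z + 5/4*z**3 to the basis.

The other S-polynomials (S(h_2,k_3), S(h_1,k_4), S(h_2,k_4), S(h_1,k_5), S(h_2,k_5), S(k_3,k_5), S(k_4,k_5)) all reduce to 0 modulo the current basis, so we have a Gröbner basis.
Inter-reduce: drop elements whose leading term is divisible by another's, tail-reduce, and make monic.
Reduced Gröbner basis: {x**2*z + x, x*y + 5/4*z, x*z**2 + z, y*z - 5/4*z**3}.

Same reduced basis, so the two generating sets span the same ideal.

Yes, the ideals are equal.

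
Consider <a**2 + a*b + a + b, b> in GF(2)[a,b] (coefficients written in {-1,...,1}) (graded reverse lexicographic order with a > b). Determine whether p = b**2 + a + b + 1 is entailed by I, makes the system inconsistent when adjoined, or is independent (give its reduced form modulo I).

First compute the reduced Gröbner basis of I by Buchberger's algorithm.
f_1 = a**2 + a*b + a + b, LT = a**2.
f_2 = b, LT = b.

S(f_1,f_2): leading monomials are coprime, so the S-polynomial reduces to 0 (Buchberger's first criterion).
Every S-polynomial of the final basis reduces to 0, so we have a Gröbner basis.
Inter-reduce: drop elements whose leading term is divisible by another's, tail-reduce, and make monic.
Reduced Gröbner basis: {a**2 + a, b}.
Label its elements g_1 = a**2 + a, g_2 = b.

Reduce p = b**2 + a + b + 1 modulo G:
  leading term b**2: subtract (b)·g_2 from b**2 + a + b + 1 → a + b + 1
  leading term a: no divisor's leading term divides it; move a to the remainder.
  leading term b: subtract (1)·g_2 from b + 1 → 1
  leading term 1: no divisor's leading term divides it; move 1 to the remainder.
  normal form = a + 1.
The normal form is nonzero, so p ∉ I. Since p minus its normal form lies in I, I + (p) = I + (r) where r = a + 1; decide whether this ideal is the whole ring.
Run Buchberger on G together with r (pairs among the g_i already reduce to 0 since G is a Gröbner basis):
g_1 = a**2 + a, LT = a**2.
g_2 = b, LT = b.
r = a + 1, LT = a.

S(g_1,g_2): leading monomials are coprime, so the S-polynomial reduces to 0 (Buchberger's first criterion).
S(g_1,r): lcm = a**2. S = 0.
  remainder 0.

S(g_2,r): leading monomials are coprime, so the S-polynomial reduces to 0 (Buchberger's first criterion).
Every S-polynomial of the final basis reduces to 0, so we have a Gröbner basis.
Inter-reduce: drop elements whose leading term is divisible by another's, tail-reduce, and make monic.
Reduced Gröbner basis: {a + 1, b}.
The reduced Gröbner basis of I + (p) is {a + 1, b} ≠ {1}, a proper ideal, so the enlarged system stays consistent: p is independent of I, with normal form a + 1.

Ideal membership is decidable via reduction modulo a Gröbner basis.

b**2 + a + b + 1 is independent of I; its normal form modulo I is a + 1.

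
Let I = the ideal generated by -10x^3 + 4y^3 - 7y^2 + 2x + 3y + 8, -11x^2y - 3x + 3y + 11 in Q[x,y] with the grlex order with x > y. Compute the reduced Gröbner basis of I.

f_1 = -10x^3 + 4y^3 - 7y^2 + 2x + 3y + 8, LT = x^3.
f_2 = -11x^2y - 3x + 3y + 11, LT = x^2y.

S(f_1,f_2): lcm = x^3y. S = -2/5y^4 + 7/10y^3 - 3/11x^2 + 4/55xy - 3/10y^2 + x - 4/5y.
  leading term y^4: no divisor's leading term divides it; move -2/5y^4 to the remainder.
  leading term y^3: no divisor's leading term divides it; move 7/10y^3 to the remainder.
  leading term x^2: no divisor's leading term divides it; move -3/11x^2 to the remainder.
  leading term xy: no divisor's leading term divides it; move 4/55xy to the remainder.
  leading term y^2: no divisor's leading term divides it; move -3/10y^2 to the remainder.
  leading term x: no divisor's leading term divides it; move x to the remainder.
  leading term y: no divisor's leading term divides it; move -4/5y to the remainder.
  remainder -2/5y^4 + 7/10y^3 - 3/11x^2 + 4/55xy - 3/10y^2 + x - 4/5y ≠ 0; add g_3 = -2/5y^4 + 7/10y^3 - 3/11x^2 + 4/55xy - 3/10y^2 + x - 4/5y to the basis.

The other S-polynomials (S(f_1,g_3), S(f_2,g_3)) all reduce to 0 modulo the current basis, so we have a Gröbner basis.

G = {y^4 - 7/4y^3 + 15/22x^2 - 2/11xy + 3/4y^2 - 5/2x + 2y, x^3 - 2/5y^3 + 7/10y^2 - 1/5x - 3/10y - 4/5, x^2y + 3/11x - 3/11y - 1}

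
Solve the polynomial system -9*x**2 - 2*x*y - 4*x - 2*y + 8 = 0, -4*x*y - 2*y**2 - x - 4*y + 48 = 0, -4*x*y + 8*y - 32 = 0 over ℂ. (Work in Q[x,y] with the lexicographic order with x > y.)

{(0, 4)}

Compute a lex Gröbner basis by Buchberger's algorithm.
f_1 = -9*x**2 - 2*x*y - 4*x - 2*y + 8, LT = x**2.
f_2 = -4*x*y - x - 2*y**2 - 4*y + 48, LT = x*y.
f_3 = -4*x*y + 8*y - 32, LT = x*y.

S(f_1,f_2): lcm = x**2*y. S = -1/4*x**2 - 5/18*x*y**2 - 5/9*x*y + 12*x + 2/9*y**2 - 8/9*y.
  reduce S modulo (f_1, f_2, f_3):
  remainder 391/32*x + 5/36*y**3 + 103/144*y**2 - 269/72*y - 97/18 ≠ 0; add h_4 = 391/32*x + 5/36*y**3 + 103/144*y**2 - 269/72*y - 97/18 to the basis.

S(f_1,f_3): lcm = x**2*y. S = 2/9*x*y**2 + 22/9*x*y - 8*x + 2/9*y**2 - 8/9*y.
  reduce S modulo (f_1, f_2, f_3, h_4):
  remainder -424/31671*y**3 - 21890/31671*y**2 - 102610/31671*y + 787816/31671 ≠ 0; add h_5 = -424/31671*y**3 - 21890/31671*y**2 - 102610/31671*y + 787816/31671 to the basis.

S(f_2,f_3): lcm = x*y. S = 1/4*x + 1/2*y**2 + 3*y - 20.
  reduce S modulo (f_1, f_2, f_3, h_4, h_5):
  remainder 67/106*y**2 + 399/106*y - 1334/53 ≠ 0; add h_6 = 67/106*y**2 + 399/106*y - 1334/53 to the basis.

S(f_1,h_4): lcm = x**2. S = -40/3519*x*y**3 - 206/3519*x*y**2 + 1858/3519*x*y + 3116/3519*x + 2/9*y - 8/9.
  reduce S modulo (f_1, f_2, f_3, h_4, h_5, h_6):
  remainder 11196/3551*y - 44784/3551 ≠ 0; add h_7 = 11196/3551*y - 44784/3551 to the basis.

The other S-polynomials (S(f_2,h_4), S(f_3,h_4), S(f_1,h_5), S(f_2,h_5), S(f_3,h_5), S(h_4,h_5), S(f_1,h_6), S(f_2,h_6), S(f_3,h_6), S(h_4,h_6), S(h_5,h_6), S(f_1,h_7), S(f_2,h_7), S(f_3,h_7), S(h_4,h_7), S(h_5,h_7), S(h_6,h_7)) all reduce to 0 modulo the current basis, so we have a Gröbner basis.
Inter-reduce: drop elements whose leading term is divisible by another's, tail-reduce, and make monic.
Reduced Gröbner basis: {x, y - 4}.

A lex Gröbner basis eliminates variables successively. Here y - 4 depends only on y, with roots {4}; lifting each root through the earlier basis elements recovers the full solutions.
  y = 4: the earlier basis element becomes x = 0, giving x = 0 — point (0, 4).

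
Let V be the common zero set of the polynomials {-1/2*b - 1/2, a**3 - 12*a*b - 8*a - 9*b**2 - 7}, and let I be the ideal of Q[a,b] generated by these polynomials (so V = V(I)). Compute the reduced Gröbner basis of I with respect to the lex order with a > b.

Buchberger's algorithm terminates because the ascending chain of leading-term ideals stabilizes.

f_1 = -1/2*b - 1/2, LT = b.
f_2 = a**3 - 12*a*b - 8*a - 9*b**2 - 7, LT = a**3.

S(f_1,f_2): leading monomials are coprime, so the S-polynomial reduces to 0 (Buchberger's first criterion).
Every S-polynomial of the final basis reduces to 0, so we have a Gröbner basis.

G = {a**3 + 4*a - 16, b + 1}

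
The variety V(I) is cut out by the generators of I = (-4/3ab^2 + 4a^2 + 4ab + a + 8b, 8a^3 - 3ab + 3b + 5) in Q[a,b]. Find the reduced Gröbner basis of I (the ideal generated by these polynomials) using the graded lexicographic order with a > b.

This is the nonlinear analogue of row-reducing a linear system.

f_1 = -4/3ab^2 + 4a^2 + 4ab + a + 8b, LT = ab^2.
f_2 = 8a^3 - 3ab + 3b + 5, LT = a^3.

S(f_1,f_2): lcm = a^3b^2. S = -3a^4 - 3a^3b + 3/8ab^3 - 3/4a^3 - 6a^2b - 3/8b^3 - 5/8b^2.
  reduce S modulo (f_1, f_2):
  remainder -6a^2b - 3/8b^3 + 9/8ab + 11/4b^2 + 15/8a + 69/32b + 15/32 ≠ 0; add g_3 = -6a^2b - 3/8b^3 + 9/8ab + 11/4b^2 + 15/8a + 69/32b + 15/32 to the basis.

S(f_1,g_3): lcm = a^2b^2. S = -1/16b^4 - 3a^3 - 3a^2b + 3/16ab^2 + 11/24b^3 - 3/4a^2 - 91/16ab + 23/64b^2 + 5/64b.
  reduce S modulo (f_1, f_2, g_3):
  remainder -1/16b^4 + 31/48b^3 - 3/16a^2 - 109/16ab - 65/64b^2 - 51/64a + 5/4b + 105/64 ≠ 0; add g_4 = -1/16b^4 + 31/48b^3 - 3/16a^2 - 109/16ab - 65/64b^2 - 51/64a + 5/4b + 105/64 to the basis.

The other S-polynomials (S(f_2,g_3), S(f_1,g_4), S(f_2,g_4), S(g_3,g_4)) all reduce to 0 modulo the current basis, so we have a Gröbner basis.

G = {b^4 - 31/3b^3 + 3a^2 + 109ab + 65/4b^2 + 51/4a - 20b - 105/4, a^3 - 3/8ab + 3/8b + 5/8, a^2b + 1/16b^3 - 3/16ab - 11/24b^2 - 5/16a - 23/64b - 5/64, ab^2 - 3a^2 - 3ab - 3/4a - 6b}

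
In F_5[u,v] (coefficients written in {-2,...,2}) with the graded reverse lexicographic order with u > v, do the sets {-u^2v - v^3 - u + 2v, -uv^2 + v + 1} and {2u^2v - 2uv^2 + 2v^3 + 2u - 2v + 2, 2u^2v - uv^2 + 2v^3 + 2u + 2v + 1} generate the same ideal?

Since reduced Gröbner bases are canonical representatives of ideals under a given ordering, it suffices to compute and compare them.
Buchberger on the first generating set:
f_1 = -u^2v - v^3 - u + 2v, LT = u^2v.
f_2 = -uv^2 + v + 1, LT = uv^2.

S(f_1,f_2): lcm = u^2v^2. S = v^4 + 2uv - 2v^2 + u.
  reduce S modulo (f_1, f_2):
  remainder v^4 + 2uv - 2v^2 + u ≠ 0; add g_3 = v^4 + 2uv - 2v^2 + u to the basis.

S(f_1,g_3): lcm = u^2v^4. S = v^6 - 2u^3v + 2u^2v^2 + uv^3 - 2v^4 - u^3.
  reduce S modulo (f_1, f_2, g_3):
  remainder -u^3 + 2u^2 - 2uv + v^2 + 2u - 1 ≠ 0; add g_4 = -u^3 + 2u^2 - 2uv + v^2 + 2u - 1 to the basis.

S(f_2,g_3): lcm = uv^4. S = -2u^2v + 2uv^2 - v^3 - u^2 - v^2.
  reduce S modulo (f_1, f_2, g_3, g_4):
  remainder v^3 - u^2 - v^2 + 2u - 2v + 2 ≠ 0; add g_5 = v^3 - u^2 - v^2 + 2u - 2v + 2 to the basis.

The other S-polynomials (S(f_1,g_4), S(f_2,g_4), S(g_3,g_4), S(f_1,g_5), S(f_2,g_5), S(g_3,g_5), S(g_4,g_5)) all reduce to 0 modulo the current basis, so we have a Gröbner basis.
Inter-reduce: drop elements whose leading term is divisible by another's, tail-reduce, and make monic.
Reduced Gröbner basis: {u^3 - 2u^2 + 2uv - v^2 - 2u + 1, u^2v + u^2 + v^2 - u - 2, uv^2 - v - 1, v^3 - u^2 - v^2 + 2u - 2v + 2}.

Buchberger on the second generating set:
h_1 = 2u^2v - 2uv^2 + 2v^3 + 2u - 2v + 2, LT = u^2v.
h_2 = 2u^2v - uv^2 + 2v^3 + 2u + 2v + 1, LT = u^2v.

S(h_1,h_2): lcm = u^2v. S = 2uv^2 - 2v - 2.
  reduce S modulo (h_1, h_2):
  remainder 2uv^2 - 2v - 2 ≠ 0; add k_3 = 2uv^2 - 2v - 2 to the basis.

S(h_1,k_3): lcm = u^2v^2. S = -uv^3 + v^4 + 2uv - v^2 + u + v.
  reduce S modulo (h_1, h_2, k_3):
  remainder v^4 + 2uv - 2v^2 + u ≠ 0; add k_4 = v^4 + 2uv - 2v^2 + u to the basis.

S(h_1,k_4): lcm = u^2v^4. S = -uv^5 + v^6 - 2u^3v + 2u^2v^2 + uv^3 - v^4 - u^3 + v^3.
  reduce S modulo (h_1, h_2, k_3, k_4):
  remainder -u^3 + 2u^2 - 2uv + v^2 + 2u - 1 ≠ 0; add k_5 = -u^3 + 2u^2 - 2uv + v^2 + 2u - 1 to the basis.

S(k_3,k_4): lcm = uv^4. S = -2u^2v + 2uv^2 - v^3 - u^2 - v^2.
  reduce S modulo (h_1, h_2, k_3, k_4, k_5):
  remainder v^3 - u^2 - v^2 + 2u - 2v + 2 ≠ 0; add k_6 = v^3 - u^2 - v^2 + 2u - 2v + 2 to the basis.

The other S-polynomials (S(h_2,k_3), S(h_2,k_4), S(h_1,k_5), S(h_2,k_5), S(k_3,k_5), S(k_4,k_5), S(h_1,k_6), S(h_2,k_6), S(k_3,k_6), S(k_4,k_6), S(k_5,k_6)) all reduce to 0 modulo the current basis, so we have a Gröbner basis.
Inter-reduce: drop elements whose leading term is divisible by another's, tail-reduce, and make monic.
Reduced Gröbner basis: {u^3 - 2u^2 + 2uv - v^2 - 2u + 1, u^2v + u^2 + v^2 - u - 2, uv^2 - v - 1, v^3 - u^2 - v^2 + 2u - 2v + 2}.

Same reduced basis, so the two generating sets span the same ideal.

Yes, the ideals are equal.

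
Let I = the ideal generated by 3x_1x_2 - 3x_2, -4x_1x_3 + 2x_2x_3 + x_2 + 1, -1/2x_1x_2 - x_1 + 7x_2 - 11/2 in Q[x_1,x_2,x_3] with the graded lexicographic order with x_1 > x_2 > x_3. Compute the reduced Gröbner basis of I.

f_1 = 3x_1x_2 - 3x_2, LT = x_1x_2.
f_2 = -4x_1x_3 + 2x_2x_3 + x_2 + 1, LT = x_1x_3.
f_3 = -1/2x_1x_2 - x_1 + 7x_2 - 11/2, LT = x_1x_2.

S(f_1,f_2): lcm = x_1x_2x_3. S = 1/2x_2^2x_3 + 1/4x_2^2 - x_2x_3 + 1/4x_2.
  leading term x_2^2x_3: no divisor's leading term divides it; move 1/2x_2^2x_3 to the remainder.
  leading term x_2^2: no divisor's leading term divides it; move 1/4x_2^2 to the remainder.
  leading term x_2x_3: no divisor's leading term divides it; move -x_2x_3 to the remainder.
  leading term x_2: no divisor's leading term divides it; move 1/4x_2 to the remainder.
  remainder 1/2x_2^2x_3 + 1/4x_2^2 - x_2x_3 + 1/4x_2 ≠ 0; add g_4 = 1/2x_2^2x_3 + 1/4x_2^2 - x_2x_3 + 1/4x_2 to the basis.

S(f_1,f_3): lcm = x_1x_2. S = -2x_1 + 13x_2 - 11.
  leading term x_1: no divisor's leading term divides it; move -2x_1 to the remainder.
  leading term x_2: no divisor's leading term divides it; move 13x_2 to the remainder.
  leading term 1: no divisor's leading term divides it; move -11 to the remainder.
  remainder -2x_1 + 13x_2 - 11 ≠ 0; add g_5 = -2x_1 + 13x_2 - 11 to the basis.

S(f_2,f_3): lcm = x_1x_2x_3. S = -1/2x_2^2x_3 - 2x_1x_3 - 1/4x_2^2 + 14x_2x_3 - 1/4x_2 - 11x_3.
  leading term x_2^2x_3: subtract (-1)·g_4 from -1/2x_2^2x_3 - 2x_1x_3 - 1/4x_2^2 + 14x_2x_3 - 1/4x_2 - 11x_3 → -2x_1x_3 + 13x_2x_3 - 11x_3
  leading term x_1x_3: subtract (1/2)·f_2 from -2x_1x_3 + 13x_2x_3 - 11x_3 → 12x_2x_3 - 1/2x_2 - 11x_3 - 1/2
  leading term x_2x_3: no divisor's leading term divides it; move 12x_2x_3 to the remainder.
  leading term x_2: no divisor's leading term divides it; move -1/2x_2 to the remainder.
  leading term x_3: no divisor's leading term divides it; move -11x_3 to the remainder.
  leading term 1: no divisor's leading term divides it; move -1/2 to the remainder.
  remainder 12x_2x_3 - 1/2x_2 - 11x_3 - 1/2 ≠ 0; add g_6 = 12x_2x_3 - 1/2x_2 - 11x_3 - 1/2 to the basis.

S(f_3,g_4): lcm = x_1x_2^2x_3. S = -1/2x_1x_2^2 + 4x_1x_2x_3 - 14x_2^2x_3 - 1/2x_1x_2 + 11x_2x_3.
  leading term x_1x_2^2: subtract (-1/6x_2)·f_1 from -1/2x_1x_2^2 + 4x_1x_2x_3 - 14x_2^2x_3 - 1/2x_1x_2 + 11x_2x_3 → 4x_1x_2x_3 - 14x_2^2x_3 - 1/2x_1x_2 - 1/2x_2^2 + 11x_2x_3
  leading term x_1x_2x_3: subtract (4/3x_3)·f_1 from 4x_1x_2x_3 - 14x_2^2x_3 - 1/2x_1x_2 - 1/2x_2^2 + 11x_2x_3 → -14x_2^2x_3 - 1/2x_1x_2 - 1/2x_2^2 + 15x_2x_3
  leading term x_2^2x_3: subtract (-28)·g_4 from -14x_2^2x_3 - 1/2x_1x_2 - 1/2x_2^2 + 15x_2x_3 → -1/2x_1x_2 + 13/2x_2^2 - 13x_2x_3 + 7x_2
  leading term x_1x_2: subtract (-1/6)·f_1 from -1/2x_1x_2 + 13/2x_2^2 - 13x_2x_3 + 7x_2 → 13/2x_2^2 - 13x_2x_3 + 13/2x_2
  leading term x_2^2: no divisor's leading term divides it; move 13/2x_2^2 to the remainder.
  leading term x_2x_3: subtract (-13/12)·g_6 from -13x_2x_3 + 13/2x_2 → 143/24x_2 - 143/12x_3 - 13/24
  leading term x_2: no divisor's leading term divides it; move 143/24x_2 to the remainder.
  leading term x_3: no divisor's leading term divides it; move -143/12x_3 to the remainder.
  leading term 1: no divisor's leading term divides it; move -13/24 to the remainder.
  remainder 13/2x_2^2 + 143/24x_2 - 143/12x_3 - 13/24 ≠ 0; add g_7 = 13/2x_2^2 + 143/24x_2 - 143/12x_3 - 13/24 to the basis.

S(f_1,g_5): lcm = x_1x_2. S = 13/2x_2^2 - 13/2x_2.
  leading term x_2^2: subtract (1)·g_7 from 13/2x_2^2 - 13/2x_2 → -299/24x_2 + 143/12x_3 + 13/24
  leading term x_2: no divisor's leading term divides it; move -299/24x_2 to the remainder.
  leading term x_3: no divisor's leading term divides it; move 143/12x_3 to the remainder.
  leading term 1: no divisor's leading term divides it; move 13/24 to the remainder.
  remainder -299/24x_2 + 143/12x_3 + 13/24 ≠ 0; add g_8 = -299/24x_2 + 143/12x_3 + 13/24 to the basis.

S(g_4,g_7): lcm = x_2^2x_3. S = 1/2x_2^2 - 35/12x_2x_3 + 11/6x_3^2 + 1/2x_2 + 1/12x_3.
  leading term x_2^2: subtract (1/13)·g_7 from 1/2x_2^2 - 35/12x_2x_3 + 11/6x_3^2 + 1/2x_2 + 1/12x_3 → -35/12x_2x_3 + 11/6x_3^2 + 1/24x_2 + x_3 + 1/24
  leading term x_2x_3: subtract (-35/144)·g_6 from -35/12x_2x_3 + 11/6x_3^2 + 1/24x_2 + x_3 + 1/24 → 11/6x_3^2 - 23/288x_2 - 241/144x_3 - 23/288
  leading term x_3^2: no divisor's leading term divides it; move 11/6x_3^2 to the remainder.
  leading term x_2: subtract (1/156)·g_8 from -23/288x_2 - 241/144x_3 - 23/288 → -7/4x_3 - 1/12
  leading term x_3: no divisor's leading term divides it; move -7/4x_3 to the remainder.
  leading term 1: no divisor's leading term divides it; move -1/12 to the remainder.
  remainder 11/6x_3^2 - 7/4x_3 - 1/12 ≠ 0; add g_9 = 11/6x_3^2 - 7/4x_3 - 1/12 to the basis.

The other S-polynomials (S(f_1,g_4), S(f_2,g_4), S(f_2,g_5), S(f_3,g_5), S(g_4,g_5), S(f_1,g_6), S(f_2,g_6), S(f_3,g_6), S(g_4,g_6), S(g_5,g_6), S(f_1,g_7), S(f_2,g_7), S(f_3,g_7), S(g_5,g_7), S(g_6,g_7), S(f_1,g_8), S(f_2,g_8), S(f_3,g_8), S(g_4,g_8), S(g_5,g_8), S(g_6,g_8), S(g_7,g_8), S(f_1,g_9), S(f_2,g_9), S(f_3,g_9), S(g_4,g_9), S(g_5,g_9), S(g_6,g_9), S(g_7,g_9), S(g_8,g_9)) all reduce to 0 modulo the current basis, so we have a Gröbner basis.
Inter-reduce: drop elements whose leading term is divisible by another's, tail-reduce, and make monic.

G = {x_3^2 - 21/22x_3 - 1/22, x_1 - 143/23x_3 + 120/23, x_2 - 22/23x_3 - 1/23}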